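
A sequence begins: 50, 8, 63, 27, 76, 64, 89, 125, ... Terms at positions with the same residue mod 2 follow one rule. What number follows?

102

Odd-indexed and even-indexed terms follow separate rules.
Stream A = 50, 63, 76, 89: linear: a_n = 37 + 13·n.
Stream B = 8, 27, 64, 125: the cubes 2³, 3³, 4³, ….
Term 9 comes from stream A (its 5th entry): 102.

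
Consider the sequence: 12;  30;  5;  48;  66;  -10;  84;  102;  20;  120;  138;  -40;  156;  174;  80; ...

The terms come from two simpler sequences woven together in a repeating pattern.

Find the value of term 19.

The slot pattern repeats as AAB (period 3), so there are 2 interleaved tracks.
Stream A is 12, 30, 48, 66, 84, 102, 120, 138, 156, 174, which is arithmetic, step +18.
Stream B is 5, -10, 20, -40, 80, which is a geometric progression (common ratio -2).
Position 19 → stream A, term 13 = 228.

228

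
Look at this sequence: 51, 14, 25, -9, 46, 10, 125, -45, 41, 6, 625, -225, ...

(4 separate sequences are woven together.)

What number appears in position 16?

Read the sequence 4 terms at a time; column i is its own pattern.
Subsequence A is 51, 46, 41, which is arithmetic with common difference −5.
Subsequence B is 14, 10, 6, which is subtracting 4 each time.
Subsequence C is 25, 125, 625, which is powers of 5.
Subsequence D is -9, -45, -225, which is geometric with ratio 5.
Term 16 comes from subsequence D (its 4th entry): -1125.

-1125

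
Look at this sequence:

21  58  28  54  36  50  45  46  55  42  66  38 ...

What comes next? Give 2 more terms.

78, 34

Odd-indexed and even-indexed terms follow separate rules.
Subsequence A is 21, 28, 36, 45, 55, 66, which is the triangular numbers T_6, T_7, ….
Subsequence B is 58, 54, 50, 46, 42, 38, which is arithmetic, step −4.
Position 13 falls in subsequence A as its term 7, giving 78.
Position 14 falls in subsequence B as its term 7, giving 34.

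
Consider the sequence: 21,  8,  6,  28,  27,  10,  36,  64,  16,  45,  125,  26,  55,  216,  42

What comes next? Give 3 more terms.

66, 343, 68

The terms cycle through 3 interleaved subsequences.
Track A: 21, 28, 36, 45, 55 (the triangular numbers T_6, T_7, …).
Track B: 8, 27, 64, 125, 216 (the cubes 2³, 3³, 4³, …).
Track C: 6, 10, 16, 26, 42 (each term equals the sum of the previous two).
Term 16 comes from track A (its 6th entry): 66.
The 17th slot belongs to track B; its 6th term is 343.
Term 18 comes from track C (its 6th entry): 68.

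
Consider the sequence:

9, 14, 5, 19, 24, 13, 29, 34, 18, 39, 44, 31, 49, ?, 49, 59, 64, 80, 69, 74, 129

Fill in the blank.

54

Positions follow the repeating pattern AAB; grouping by letter gives 2 tracks.
Track A = 9, 14, 19, 24, 29, 34, 39, 44, 49, ?, 59, 64, 69, 74: arithmetic with common difference +5.
Track B = 5, 13, 18, 31, 49, 80, 129: each term equals the sum of the previous two.
Track A's pattern makes the blank 54.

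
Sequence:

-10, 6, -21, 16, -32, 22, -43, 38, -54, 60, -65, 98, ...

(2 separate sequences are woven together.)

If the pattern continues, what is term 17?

Positions 1, 3, 5, … form one subsequence and positions 2, 4, 6, … form another.
Track A: -10, -21, -32, -43, -54, -65 (arithmetic with common difference −11).
Track B: 6, 16, 22, 38, 60, 98 (each term equals the sum of the previous two).
The 17th slot belongs to track A; its 9th term is -98.

-98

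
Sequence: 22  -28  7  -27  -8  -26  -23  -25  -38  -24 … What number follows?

Split by position mod 2 into 2 tracks.
Subsequence A is 22, 7, -8, -23, -38, which is arithmetic with common difference −15.
Subsequence B is -28, -27, -26, -25, -24, which is linear: a_n = -29 + n.
Position 11 → subsequence A, term 6 = -53.

-53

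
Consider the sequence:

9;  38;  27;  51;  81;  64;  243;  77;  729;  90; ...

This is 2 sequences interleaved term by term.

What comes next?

2187

Positions 1, 3, 5, … form one subsequence and positions 2, 4, 6, … form another.
Track A = 9, 27, 81, 243, 729: geometric, ×3 each step.
Track B = 38, 51, 64, 77, 90: arithmetic, step +13.
Term 11 comes from track A (its 6th entry): 2187.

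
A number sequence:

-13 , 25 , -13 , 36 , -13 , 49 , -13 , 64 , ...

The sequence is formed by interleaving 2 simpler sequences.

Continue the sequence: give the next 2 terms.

Odd-indexed and even-indexed terms follow separate rules.
Track A: -13, -13, -13, -13 (the constant sequence -13).
Track B: 25, 36, 49, 64 (consecutive squares n² from n = 5).
Term 9 comes from track A (its 5th entry): -13.
Position 10 falls in track B as its term 5, giving 81.

-13, 81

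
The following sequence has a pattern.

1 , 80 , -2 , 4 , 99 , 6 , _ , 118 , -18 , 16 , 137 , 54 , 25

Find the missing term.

9

Split by position mod 3 into 3 tracks.
Track A: 1, 4, ?, 16, 25 (consecutive squares n² from n = 1).
Track B: 80, 99, 118, 137 (arithmetic, step +19).
Track C: -2, 6, -18, 54 (geometric, ×-3 each step).
So the missing entry in track A is 9.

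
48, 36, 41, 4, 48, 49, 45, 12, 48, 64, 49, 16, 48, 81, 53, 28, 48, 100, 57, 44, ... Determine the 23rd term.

Taking every 4th term gives 4 separate tracks.
Subsequence A: 48, 48, 48, 48, 48 (the constant sequence 48).
Subsequence B: 36, 49, 64, 81, 100 (consecutive squares n² from n = 6).
Subsequence C: 41, 45, 49, 53, 57 (linear: a_n = 37 + 4·n).
Subsequence D: 4, 12, 16, 28, 44 (Fibonacci-style (each term is the sum of the two before it)).
Term 23 comes from subsequence C (its 6th entry): 61.

61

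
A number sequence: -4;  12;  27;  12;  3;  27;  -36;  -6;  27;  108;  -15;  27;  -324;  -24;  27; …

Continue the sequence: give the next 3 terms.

972, -33, 27

Split by position mod 3: positions 1, 4, 7, … form one track, and each other residue class forms its own.
Subsequence A is -4, 12, -36, 108, -324, which is a geometric progression (common ratio -3).
Subsequence B is 12, 3, -6, -15, -24, which is arithmetic, step −9.
Subsequence C is 27, 27, 27, 27, 27, which is always 27.
Position 16 falls in subsequence A as its term 6, giving 972.
Term 17 comes from subsequence B (its 6th entry): -33.
Position 18 falls in subsequence C as its term 6, giving 27.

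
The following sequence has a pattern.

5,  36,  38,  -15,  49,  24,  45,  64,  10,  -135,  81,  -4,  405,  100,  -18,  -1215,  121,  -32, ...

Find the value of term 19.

Read the sequence 3 terms at a time; column i is its own pattern.
Stream A = 5, -15, 45, -135, 405, -1215: geometric with ratio -3.
Stream B = 36, 49, 64, 81, 100, 121: consecutive squares n² from n = 6.
Stream C = 38, 24, 10, -4, -18, -32: linear: a_n = 52 − 14·n.
Position 19 → stream A, term 7 = 3645.

3645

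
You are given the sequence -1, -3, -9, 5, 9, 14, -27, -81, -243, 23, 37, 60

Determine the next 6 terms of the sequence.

Reading positions in blocks of 6 reveals the pattern AAABBB — 2 tracks woven together.
Track A: -1, -3, -9, -27, -81, -243 — geometric with ratio 3.
Track B: 5, 9, 14, 23, 37, 60 — Fibonacci-style (each term is the sum of the two before it).
Term 13 comes from track A (its 7th entry): -729.
Position 14 → track A, term 8 = -2187.
The 15th slot belongs to track A; its 9th term is -6561.
Position 16 falls in track B as its term 7, giving 97.
The 17th slot belongs to track B; its 8th term is 157.
Term 18 comes from track B (its 9th entry): 254.

-729, -2187, -6561, 97, 157, 254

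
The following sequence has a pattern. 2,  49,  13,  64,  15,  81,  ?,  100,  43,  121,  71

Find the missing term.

28

Positions 1, 3, 5, … form one subsequence and positions 2, 4, 6, … form another.
Stream A is 2, 13, 15, ?, 43, 71, which is each term equals the sum of the previous two.
Stream B is 49, 64, 81, 100, 121, which is consecutive squares n² from n = 7.
So the missing entry in stream A is 28.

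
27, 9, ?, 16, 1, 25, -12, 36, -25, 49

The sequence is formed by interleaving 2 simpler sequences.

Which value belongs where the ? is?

The terms cycle through 2 interleaved subsequences.
Track A = 27, ?, 1, -12, -25: arithmetic, step −13.
Track B = 9, 16, 25, 36, 49: perfect squares starting at 3².
Filling track A at index 2 by its rule yields 14.

14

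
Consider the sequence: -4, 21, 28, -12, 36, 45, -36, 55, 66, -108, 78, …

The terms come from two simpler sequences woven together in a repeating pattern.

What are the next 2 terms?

91, -324

Reading positions in blocks of 3 reveals the pattern ABB — 2 tracks woven together.
Subsequence A is -4, -12, -36, -108, which is geometric with ratio 3.
Subsequence B is 21, 28, 36, 45, 55, 66, 78, which is the triangular numbers T_6, T_7, ….
Term 12 comes from subsequence B (its 8th entry): 91.
Position 13 falls in subsequence A as its term 5, giving -324.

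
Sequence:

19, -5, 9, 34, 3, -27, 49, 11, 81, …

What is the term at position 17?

35

The terms cycle through 3 interleaved subsequences.
Subsequence A: 19, 34, 49 — arithmetic with common difference +15.
Subsequence B: -5, 3, 11 — arithmetic with common difference +8.
Subsequence C: 9, -27, 81 — multiplying by -3 each time.
Term 17 comes from subsequence B (its 6th entry): 35.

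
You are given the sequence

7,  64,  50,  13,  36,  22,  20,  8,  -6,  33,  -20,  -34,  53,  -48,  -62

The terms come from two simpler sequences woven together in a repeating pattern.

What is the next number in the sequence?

Reading positions in blocks of 3 reveals the pattern ABB — 2 tracks woven together.
Track A = 7, 13, 20, 33, 53: each term equals the sum of the previous two.
Track B = 64, 50, 36, 22, 8, -6, -20, -34, -48, -62: linear: a_n = 78 − 14·n.
Term 16 comes from track A (its 6th entry): 86.

86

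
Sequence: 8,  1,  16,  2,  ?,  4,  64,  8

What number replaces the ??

32

Positions 1, 3, 5, … form one subsequence and positions 2, 4, 6, … form another.
Track A is 8, 16, ?, 64, which is successive powers of 2.
Track B is 1, 2, 4, 8, which is a geometric progression (common ratio 2).
Filling track A at index 3 by its rule yields 32.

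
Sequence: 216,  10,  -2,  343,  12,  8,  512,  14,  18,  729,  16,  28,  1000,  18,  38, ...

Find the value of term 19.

1728

Read the sequence 3 terms at a time; column i is its own pattern.
Track A is 216, 343, 512, 729, 1000, which is consecutive cubes n³ from n = 6.
Track B is 10, 12, 14, 16, 18, which is arithmetic, step +2.
Track C is -2, 8, 18, 28, 38, which is arithmetic with common difference +10.
The 19th slot belongs to track A; its 7th term is 1728.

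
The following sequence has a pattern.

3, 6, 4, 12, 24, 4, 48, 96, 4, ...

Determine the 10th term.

Positions follow the repeating pattern AAB; grouping by letter gives 2 tracks.
Subsequence A is 3, 6, 12, 24, 48, 96, which is multiplying by 2 each time.
Subsequence B is 4, 4, 4, which is always 4.
Term 10 comes from subsequence A (its 7th entry): 192.

192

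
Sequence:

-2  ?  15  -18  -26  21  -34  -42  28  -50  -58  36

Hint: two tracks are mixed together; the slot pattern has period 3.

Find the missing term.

-10

Reading positions in blocks of 3 reveals the pattern AAB — 2 tracks woven together.
Subsequence A: -2, ?, -18, -26, -34, -42, -50, -58. Arithmetic, step −8.
Subsequence B: 15, 21, 28, 36. Triangular numbers starting at T_5.
Filling subsequence A at index 2 by its rule yields -10.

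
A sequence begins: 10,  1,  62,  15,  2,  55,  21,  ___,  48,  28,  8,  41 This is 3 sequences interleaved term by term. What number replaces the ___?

4

Read the sequence 3 terms at a time; column i is its own pattern.
Track A = 10, 15, 21, 28: triangular numbers starting at T_4.
Track B = 1, 2, ?, 8: successive powers of 2.
Track C = 62, 55, 48, 41: linear: a_n = 69 − 7·n.
The gap is track B's term 3; the rule gives 4.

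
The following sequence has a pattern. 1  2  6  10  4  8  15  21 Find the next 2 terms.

16, 32

Reading positions in blocks of 4 reveals the pattern AABB — 2 tracks woven together.
Track A: 1, 2, 4, 8 (geometric with ratio 2).
Track B: 6, 10, 15, 21 (triangular numbers starting at T_3).
The 9th slot belongs to track A; its 5th term is 16.
Position 10 → track A, term 6 = 32.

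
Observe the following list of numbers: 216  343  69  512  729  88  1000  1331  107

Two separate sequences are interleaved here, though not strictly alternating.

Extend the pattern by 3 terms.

Reading positions in blocks of 3 reveals the pattern AAB — 2 tracks woven together.
Stream A: 216, 343, 512, 729, 1000, 1331. The cubes 6³, 7³, 8³, ….
Stream B: 69, 88, 107. Adding 19 each time.
Term 10 comes from stream A (its 7th entry): 1728.
Term 11 comes from stream A (its 8th entry): 2197.
The 12th slot belongs to stream B; its 4th term is 126.

1728, 2197, 126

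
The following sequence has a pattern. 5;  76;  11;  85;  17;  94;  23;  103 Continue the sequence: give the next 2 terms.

Odd-indexed and even-indexed terms follow separate rules.
Subsequence A: 5, 11, 17, 23. Linear: a_n = -1 + 6·n.
Subsequence B: 76, 85, 94, 103. Arithmetic with common difference +9.
Position 9 falls in subsequence A as its term 5, giving 29.
Position 10 falls in subsequence B as its term 5, giving 112.

29, 112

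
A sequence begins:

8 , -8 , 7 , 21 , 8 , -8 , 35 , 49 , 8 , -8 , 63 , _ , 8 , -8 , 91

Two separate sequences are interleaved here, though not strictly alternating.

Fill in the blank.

77

The slot pattern repeats as AABB (period 4), so there are 2 interleaved tracks.
Track A is 8, -8, 8, -8, 8, -8, 8, -8, which is the oscillation 8·(−1)^(n+1).
Track B is 7, 21, 35, 49, 63, ?, 91, which is arithmetic with common difference +14.
Filling track B at index 6 by its rule yields 77.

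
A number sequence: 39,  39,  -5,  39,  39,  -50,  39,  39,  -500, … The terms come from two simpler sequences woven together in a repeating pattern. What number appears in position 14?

39

The slot pattern repeats as AAB (period 3), so there are 2 interleaved tracks.
Track A: 39, 39, 39, 39, 39, 39. The constant sequence 39.
Track B: -5, -50, -500. Geometric with ratio 10.
Position 14 → track A, term 10 = 39.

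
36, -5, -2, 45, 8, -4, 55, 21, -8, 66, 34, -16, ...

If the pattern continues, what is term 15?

Split by position mod 3 into 3 tracks.
Stream A: 36, 45, 55, 66 (triangular numbers n(n+1)/2 for n = 8, 9, …).
Stream B: -5, 8, 21, 34 (linear: a_n = -18 + 13·n).
Stream C: -2, -4, -8, -16 (multiplying by 2 each time).
Position 15 → stream C, term 5 = -32.

-32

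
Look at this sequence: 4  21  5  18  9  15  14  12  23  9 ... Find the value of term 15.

97

The terms cycle through 2 interleaved subsequences.
Track A is 4, 5, 9, 14, 23, which is a Fibonacci-like recurrence a_n = a_{n-1} + a_{n-2}.
Track B is 21, 18, 15, 12, 9, which is subtracting 3 each time.
The 15th slot belongs to track A; its 8th term is 97.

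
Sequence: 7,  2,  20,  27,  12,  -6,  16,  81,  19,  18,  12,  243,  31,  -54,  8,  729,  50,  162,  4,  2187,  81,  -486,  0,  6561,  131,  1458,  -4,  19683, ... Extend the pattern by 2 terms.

The terms cycle through 4 interleaved subsequences.
Subsequence A is 7, 12, 19, 31, 50, 81, 131, which is a Fibonacci-like recurrence a_n = a_{n-1} + a_{n-2}.
Subsequence B is 2, -6, 18, -54, 162, -486, 1458, which is geometric with ratio -3.
Subsequence C is 20, 16, 12, 8, 4, 0, -4, which is arithmetic, step −4.
Subsequence D is 27, 81, 243, 729, 2187, 6561, 19683, which is powers of 3.
Term 29 comes from subsequence A (its 8th entry): 212.
Position 30 falls in subsequence B as its term 8, giving -4374.

212, -4374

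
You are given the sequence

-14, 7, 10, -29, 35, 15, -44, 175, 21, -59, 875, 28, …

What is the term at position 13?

-74

The terms cycle through 3 interleaved subsequences.
Subsequence A: -14, -29, -44, -59 (subtracting 15 each time).
Subsequence B: 7, 35, 175, 875 (geometric with ratio 5).
Subsequence C: 10, 15, 21, 28 (triangular numbers n(n+1)/2 for n = 4, 5, …).
Term 13 comes from subsequence A (its 5th entry): -74.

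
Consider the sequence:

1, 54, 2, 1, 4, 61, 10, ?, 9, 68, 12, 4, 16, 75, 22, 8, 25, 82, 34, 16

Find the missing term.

2

The terms cycle through 4 interleaved subsequences.
Stream A = 1, 4, 9, 16, 25: the squares 1², 2², 3², ….
Stream B = 54, 61, 68, 75, 82: arithmetic with common difference +7.
Stream C = 2, 10, 12, 22, 34: each term equals the sum of the previous two.
Stream D = 1, ?, 4, 8, 16: powers 2^0, 2^1, 2^2, ….
Stream D's pattern makes the blank 2.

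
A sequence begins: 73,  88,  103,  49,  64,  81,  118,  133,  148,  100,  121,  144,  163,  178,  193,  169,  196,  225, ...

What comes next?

208

Positions follow the repeating pattern AAABBB; grouping by letter gives 2 tracks.
Track A: 73, 88, 103, 118, 133, 148, 163, 178, 193 (arithmetic with common difference +15).
Track B: 49, 64, 81, 100, 121, 144, 169, 196, 225 (perfect squares starting at 7²).
The 19th slot belongs to track A; its 10th term is 208.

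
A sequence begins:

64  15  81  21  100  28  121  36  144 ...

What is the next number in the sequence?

45

Taking every 2nd term gives 2 separate tracks.
Subsequence A: 64, 81, 100, 121, 144 (the squares 8², 9², 10², …).
Subsequence B: 15, 21, 28, 36 (the triangular numbers T_5, T_6, …).
Position 10 → subsequence B, term 5 = 45.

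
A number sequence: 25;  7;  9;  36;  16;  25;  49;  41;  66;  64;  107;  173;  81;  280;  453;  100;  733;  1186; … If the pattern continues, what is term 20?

The slot pattern repeats as ABB (period 3), so there are 2 interleaved tracks.
Track A is 25, 36, 49, 64, 81, 100, which is consecutive squares n² from n = 5.
Track B is 7, 9, 16, 25, 41, 66, 107, 173, 280, 453, 733, 1186, which is a Fibonacci-like recurrence a_n = a_{n-1} + a_{n-2}.
The 20th slot belongs to track B; its 13th term is 1919.

1919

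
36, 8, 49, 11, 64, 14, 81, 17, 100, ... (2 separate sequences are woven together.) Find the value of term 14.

Split by position mod 2 into 2 tracks.
Track A: 36, 49, 64, 81, 100 — perfect squares starting at 6².
Track B: 8, 11, 14, 17 — linear: a_n = 5 + 3·n.
Position 14 → track B, term 7 = 26.

26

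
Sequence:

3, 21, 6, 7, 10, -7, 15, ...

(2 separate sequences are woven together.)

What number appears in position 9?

Odd-indexed and even-indexed terms follow separate rules.
Track A is 3, 6, 10, 15, which is triangular numbers starting at T_2.
Track B is 21, 7, -7, which is arithmetic with common difference −14.
Position 9 → track A, term 5 = 21.

21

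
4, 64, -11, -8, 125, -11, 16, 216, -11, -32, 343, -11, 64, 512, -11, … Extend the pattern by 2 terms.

Read the sequence 3 terms at a time; column i is its own pattern.
Subsequence A: 4, -8, 16, -32, 64 (multiplying by -2 each time).
Subsequence B: 64, 125, 216, 343, 512 (perfect cubes starting at 4³).
Subsequence C: -11, -11, -11, -11, -11 (always -11).
Term 16 comes from subsequence A (its 6th entry): -128.
Term 17 comes from subsequence B (its 6th entry): 729.

-128, 729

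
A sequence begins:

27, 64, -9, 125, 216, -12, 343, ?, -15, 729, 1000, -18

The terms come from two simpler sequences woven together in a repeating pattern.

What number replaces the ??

512

The slot pattern repeats as AAB (period 3), so there are 2 interleaved tracks.
Stream A is 27, 64, 125, 216, 343, ?, 729, 1000, which is consecutive cubes n³ from n = 3.
Stream B is -9, -12, -15, -18, which is arithmetic, step −3.
Filling stream A at index 6 by its rule yields 512.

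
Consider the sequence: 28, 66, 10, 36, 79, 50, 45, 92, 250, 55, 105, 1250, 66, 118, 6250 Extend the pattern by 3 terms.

78, 131, 31250

The terms cycle through 3 interleaved subsequences.
Track A: 28, 36, 45, 55, 66 — triangular numbers starting at T_7.
Track B: 66, 79, 92, 105, 118 — adding 13 each time.
Track C: 10, 50, 250, 1250, 6250 — a geometric progression (common ratio 5).
Term 16 comes from track A (its 6th entry): 78.
Position 17 → track B, term 6 = 131.
Position 18 → track C, term 6 = 31250.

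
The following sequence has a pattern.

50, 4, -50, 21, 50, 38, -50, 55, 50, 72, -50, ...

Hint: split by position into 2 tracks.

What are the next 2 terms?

89, 50

Positions 1, 3, 5, … form one subsequence and positions 2, 4, 6, … form another.
Track A: 50, -50, 50, -50, 50, -50 (the oscillation 50·(−1)^(n+1)).
Track B: 4, 21, 38, 55, 72 (arithmetic with common difference +17).
The 12th slot belongs to track B; its 6th term is 89.
Position 13 falls in track A as its term 7, giving 50.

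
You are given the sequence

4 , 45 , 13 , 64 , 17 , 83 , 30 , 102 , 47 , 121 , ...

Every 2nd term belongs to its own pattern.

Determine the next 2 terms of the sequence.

77, 140

Positions 1, 3, 5, … form one subsequence and positions 2, 4, 6, … form another.
Subsequence A: 4, 13, 17, 30, 47 — each term equals the sum of the previous two.
Subsequence B: 45, 64, 83, 102, 121 — arithmetic with common difference +19.
Term 11 comes from subsequence A (its 6th entry): 77.
Position 12 → subsequence B, term 6 = 140.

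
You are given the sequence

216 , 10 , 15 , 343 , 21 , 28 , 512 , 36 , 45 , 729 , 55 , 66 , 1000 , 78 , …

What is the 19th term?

1728

Positions follow the repeating pattern ABB; grouping by letter gives 2 tracks.
Stream A: 216, 343, 512, 729, 1000 — consecutive cubes n³ from n = 6.
Stream B: 10, 15, 21, 28, 36, 45, 55, 66, 78 — triangular numbers starting at T_4.
Position 19 → stream A, term 7 = 1728.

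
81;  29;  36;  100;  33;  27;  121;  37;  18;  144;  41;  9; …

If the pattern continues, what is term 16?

196

Split by position mod 3: positions 1, 4, 7, … form one track, and each other residue class forms its own.
Track A is 81, 100, 121, 144, which is the squares 9², 10², 11², ….
Track B is 29, 33, 37, 41, which is arithmetic, step +4.
Track C is 36, 27, 18, 9, which is arithmetic, step −9.
Position 16 → track A, term 6 = 196.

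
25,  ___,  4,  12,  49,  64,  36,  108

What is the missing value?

36

The slot pattern repeats as AABB (period 4), so there are 2 interleaved tracks.
Subsequence A: 25, ?, 49, 64. The squares 5², 6², 7², ….
Subsequence B: 4, 12, 36, 108. Multiplying by 3 each time.
So the missing entry in subsequence A is 36.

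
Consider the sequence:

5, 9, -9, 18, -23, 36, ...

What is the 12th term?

288

Split by position mod 2 into 2 tracks.
Subsequence A: 5, -9, -23. Arithmetic, step −14.
Subsequence B: 9, 18, 36. Geometric with ratio 2.
Term 12 comes from subsequence B (its 6th entry): 288.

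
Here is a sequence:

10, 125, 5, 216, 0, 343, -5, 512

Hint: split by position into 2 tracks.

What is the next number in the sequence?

Taking every 2nd term gives 2 separate tracks.
Stream A: 10, 5, 0, -5. Linear: a_n = 15 − 5·n.
Stream B: 125, 216, 343, 512. Consecutive cubes n³ from n = 5.
The 9th slot belongs to stream A; its 5th term is -10.

-10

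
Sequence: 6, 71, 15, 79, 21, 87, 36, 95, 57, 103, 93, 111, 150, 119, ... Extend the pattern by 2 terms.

The terms cycle through 2 interleaved subsequences.
Subsequence A: 6, 15, 21, 36, 57, 93, 150 (each term equals the sum of the previous two).
Subsequence B: 71, 79, 87, 95, 103, 111, 119 (arithmetic, step +8).
The 15th slot belongs to subsequence A; its 8th term is 243.
Position 16 falls in subsequence B as its term 8, giving 127.

243, 127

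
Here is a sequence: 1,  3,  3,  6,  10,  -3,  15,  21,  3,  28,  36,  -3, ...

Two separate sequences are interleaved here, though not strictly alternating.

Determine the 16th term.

Positions follow the repeating pattern AAB; grouping by letter gives 2 tracks.
Track A: 1, 3, 6, 10, 15, 21, 28, 36 — the triangular numbers T_1, T_2, ….
Track B: 3, -3, 3, -3 — alternating ±3.
Position 16 falls in track A as its term 11, giving 66.

66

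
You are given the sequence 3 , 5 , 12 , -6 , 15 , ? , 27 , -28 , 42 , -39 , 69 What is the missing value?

Split by position mod 2 into 2 tracks.
Stream A: 3, 12, 15, 27, 42, 69 (each term equals the sum of the previous two).
Stream B: 5, -6, ?, -28, -39 (subtracting 11 each time).
So the missing entry in stream B is -17.

-17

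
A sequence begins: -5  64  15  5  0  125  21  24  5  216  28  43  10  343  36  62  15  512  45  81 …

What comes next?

20

The terms cycle through 4 interleaved subsequences.
Track A is -5, 0, 5, 10, 15, which is linear: a_n = -10 + 5·n.
Track B is 64, 125, 216, 343, 512, which is perfect cubes starting at 4³.
Track C is 15, 21, 28, 36, 45, which is triangular numbers n(n+1)/2 for n = 5, 6, ….
Track D is 5, 24, 43, 62, 81, which is arithmetic, step +19.
Term 21 comes from track A (its 6th entry): 20.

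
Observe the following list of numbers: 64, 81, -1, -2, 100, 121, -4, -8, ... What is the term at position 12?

-32

The slot pattern repeats as AABB (period 4), so there are 2 interleaved tracks.
Track A = 64, 81, 100, 121: perfect squares starting at 8².
Track B = -1, -2, -4, -8: multiplying by 2 each time.
The 12th slot belongs to track B; its 6th term is -32.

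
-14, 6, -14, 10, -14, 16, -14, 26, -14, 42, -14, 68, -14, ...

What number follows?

Taking every 2nd term gives 2 separate tracks.
Subsequence A is -14, -14, -14, -14, -14, -14, -14, which is the constant sequence -14.
Subsequence B is 6, 10, 16, 26, 42, 68, which is a Fibonacci-like recurrence a_n = a_{n-1} + a_{n-2}.
Position 14 falls in subsequence B as its term 7, giving 110.

110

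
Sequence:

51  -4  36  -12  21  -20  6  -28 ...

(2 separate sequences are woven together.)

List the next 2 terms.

Positions 1, 3, 5, … form one subsequence and positions 2, 4, 6, … form another.
Track A is 51, 36, 21, 6, which is linear: a_n = 66 − 15·n.
Track B is -4, -12, -20, -28, which is arithmetic with common difference −8.
Position 9 → track A, term 5 = -9.
Position 10 falls in track B as its term 5, giving -36.

-9, -36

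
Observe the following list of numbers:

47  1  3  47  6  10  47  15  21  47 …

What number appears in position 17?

66

Positions follow the repeating pattern ABB; grouping by letter gives 2 tracks.
Subsequence A: 47, 47, 47, 47. Constant 47.
Subsequence B: 1, 3, 6, 10, 15, 21. Triangular numbers starting at T_1.
The 17th slot belongs to subsequence B; its 11th term is 66.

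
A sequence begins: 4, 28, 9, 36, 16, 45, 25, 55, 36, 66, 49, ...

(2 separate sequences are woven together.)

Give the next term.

Positions 1, 3, 5, … form one subsequence and positions 2, 4, 6, … form another.
Track A is 4, 9, 16, 25, 36, 49, which is consecutive squares n² from n = 2.
Track B is 28, 36, 45, 55, 66, which is the triangular numbers T_7, T_8, ….
The 12th slot belongs to track B; its 6th term is 78.

78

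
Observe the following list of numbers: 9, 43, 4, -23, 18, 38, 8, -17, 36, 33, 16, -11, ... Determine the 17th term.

144

Read the sequence 4 terms at a time; column i is its own pattern.
Track A: 9, 18, 36. Geometric, ×2 each step.
Track B: 43, 38, 33. Subtracting 5 each time.
Track C: 4, 8, 16. Powers 2^2, 2^3, 2^4, ….
Track D: -23, -17, -11. Arithmetic, step +6.
Term 17 comes from track A (its 5th entry): 144.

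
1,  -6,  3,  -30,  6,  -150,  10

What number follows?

-750

The terms cycle through 2 interleaved subsequences.
Subsequence A = 1, 3, 6, 10: the triangular numbers T_1, T_2, ….
Subsequence B = -6, -30, -150: geometric with ratio 5.
The 8th slot belongs to subsequence B; its 4th term is -750.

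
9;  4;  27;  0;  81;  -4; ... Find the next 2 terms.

243, -8

The terms cycle through 2 interleaved subsequences.
Track A is 9, 27, 81, which is powers of 3.
Track B is 4, 0, -4, which is linear: a_n = 8 − 4·n.
The 7th slot belongs to track A; its 4th term is 243.
Term 8 comes from track B (its 4th entry): -8.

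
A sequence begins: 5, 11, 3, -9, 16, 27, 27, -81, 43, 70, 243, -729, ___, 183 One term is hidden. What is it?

113

Positions follow the repeating pattern AABB; grouping by letter gives 2 tracks.
Track A: 5, 11, 16, 27, 43, 70, ?, 183. Each term equals the sum of the previous two.
Track B: 3, -9, 27, -81, 243, -729. Multiplying by -3 each time.
So the missing entry in track A is 113.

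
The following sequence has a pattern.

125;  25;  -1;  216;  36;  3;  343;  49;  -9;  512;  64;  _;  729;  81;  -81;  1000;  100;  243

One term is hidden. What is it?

Taking every 3rd term gives 3 separate tracks.
Stream A: 125, 216, 343, 512, 729, 1000 (the cubes 5³, 6³, 7³, …).
Stream B: 25, 36, 49, 64, 81, 100 (perfect squares starting at 5²).
Stream C: -1, 3, -9, ?, -81, 243 (geometric with ratio -3).
Filling stream C at index 4 by its rule yields 27.

27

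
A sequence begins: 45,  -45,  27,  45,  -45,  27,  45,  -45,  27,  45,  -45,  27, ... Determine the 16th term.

45

The slot pattern repeats as AAB (period 3), so there are 2 interleaved tracks.
Track A: 45, -45, 45, -45, 45, -45, 45, -45 (the oscillation 45·(−1)^(n+1)).
Track B: 27, 27, 27, 27 (the constant sequence 27).
Term 16 comes from track A (its 11th entry): 45.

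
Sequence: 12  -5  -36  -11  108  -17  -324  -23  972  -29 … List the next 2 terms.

The terms cycle through 2 interleaved subsequences.
Subsequence A: 12, -36, 108, -324, 972 (geometric with ratio -3).
Subsequence B: -5, -11, -17, -23, -29 (linear: a_n = 1 − 6·n).
The 11th slot belongs to subsequence A; its 6th term is -2916.
Position 12 falls in subsequence B as its term 6, giving -35.

-2916, -35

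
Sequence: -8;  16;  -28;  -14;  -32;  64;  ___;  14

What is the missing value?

0

The slot pattern repeats as AABB (period 4), so there are 2 interleaved tracks.
Track A: -8, 16, -32, 64 (a geometric progression (common ratio -2)).
Track B: -28, -14, ?, 14 (arithmetic, step +14).
So the missing entry in track B is 0.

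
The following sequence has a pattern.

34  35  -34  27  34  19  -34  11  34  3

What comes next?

The terms cycle through 2 interleaved subsequences.
Track A is 34, -34, 34, -34, 34, which is alternating ±34.
Track B is 35, 27, 19, 11, 3, which is arithmetic, step −8.
Term 11 comes from track A (its 6th entry): -34.

-34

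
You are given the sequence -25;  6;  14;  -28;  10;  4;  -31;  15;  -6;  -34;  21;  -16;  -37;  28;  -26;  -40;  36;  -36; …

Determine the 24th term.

The terms cycle through 3 interleaved subsequences.
Subsequence A is -25, -28, -31, -34, -37, -40, which is arithmetic with common difference −3.
Subsequence B is 6, 10, 15, 21, 28, 36, which is triangular numbers n(n+1)/2 for n = 3, 4, ….
Subsequence C is 14, 4, -6, -16, -26, -36, which is subtracting 10 each time.
Position 24 → subsequence C, term 8 = -56.

-56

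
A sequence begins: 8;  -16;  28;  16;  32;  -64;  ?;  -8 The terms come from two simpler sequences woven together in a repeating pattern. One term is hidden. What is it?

The slot pattern repeats as AABB (period 4), so there are 2 interleaved tracks.
Track A: 8, -16, 32, -64. A geometric progression (common ratio -2).
Track B: 28, 16, ?, -8. Linear: a_n = 40 − 12·n.
Track B's pattern makes the blank 4.

4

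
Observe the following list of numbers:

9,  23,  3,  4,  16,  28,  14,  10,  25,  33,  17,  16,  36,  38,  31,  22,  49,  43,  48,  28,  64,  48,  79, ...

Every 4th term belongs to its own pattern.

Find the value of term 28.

40

Taking every 4th term gives 4 separate tracks.
Track A is 9, 16, 25, 36, 49, 64, which is perfect squares starting at 3².
Track B is 23, 28, 33, 38, 43, 48, which is linear: a_n = 18 + 5·n.
Track C is 3, 14, 17, 31, 48, 79, which is a Fibonacci-like recurrence a_n = a_{n-1} + a_{n-2}.
Track D is 4, 10, 16, 22, 28, which is adding 6 each time.
Position 28 → track D, term 7 = 40.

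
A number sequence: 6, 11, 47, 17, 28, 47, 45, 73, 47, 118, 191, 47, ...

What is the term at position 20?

3427

The slot pattern repeats as AAB (period 3), so there are 2 interleaved tracks.
Track A = 6, 11, 17, 28, 45, 73, 118, 191: Fibonacci-style (each term is the sum of the two before it).
Track B = 47, 47, 47, 47: always 47.
The 20th slot belongs to track A; its 14th term is 3427.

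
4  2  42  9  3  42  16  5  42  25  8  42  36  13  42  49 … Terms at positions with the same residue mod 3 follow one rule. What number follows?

21

Taking every 3rd term gives 3 separate tracks.
Stream A: 4, 9, 16, 25, 36, 49. Perfect squares starting at 2².
Stream B: 2, 3, 5, 8, 13. Each term equals the sum of the previous two.
Stream C: 42, 42, 42, 42, 42. The constant sequence 42.
Position 17 → stream B, term 6 = 21.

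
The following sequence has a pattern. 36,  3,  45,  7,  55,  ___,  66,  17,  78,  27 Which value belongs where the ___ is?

Odd-indexed and even-indexed terms follow separate rules.
Subsequence A: 36, 45, 55, 66, 78 (the triangular numbers T_8, T_9, …).
Subsequence B: 3, 7, ?, 17, 27 (a Fibonacci-like recurrence a_n = a_{n-1} + a_{n-2}).
Filling subsequence B at index 3 by its rule yields 10.

10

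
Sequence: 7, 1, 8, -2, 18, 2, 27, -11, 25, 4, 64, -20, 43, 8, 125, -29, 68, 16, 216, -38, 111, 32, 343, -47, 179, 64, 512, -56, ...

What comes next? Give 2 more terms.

290, 128

Split by position mod 4 into 4 tracks.
Track A: 7, 18, 25, 43, 68, 111, 179 — a Fibonacci-like recurrence a_n = a_{n-1} + a_{n-2}.
Track B: 1, 2, 4, 8, 16, 32, 64 — geometric with ratio 2.
Track C: 8, 27, 64, 125, 216, 343, 512 — perfect cubes starting at 2³.
Track D: -2, -11, -20, -29, -38, -47, -56 — arithmetic, step −9.
Position 29 → track A, term 8 = 290.
Position 30 falls in track B as its term 8, giving 128.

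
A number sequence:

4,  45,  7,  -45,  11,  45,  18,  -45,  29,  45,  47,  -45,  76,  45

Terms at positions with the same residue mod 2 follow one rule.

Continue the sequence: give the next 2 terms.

123, -45

Positions 1, 3, 5, … form one subsequence and positions 2, 4, 6, … form another.
Stream A = 4, 7, 11, 18, 29, 47, 76: a Fibonacci-like recurrence a_n = a_{n-1} + a_{n-2}.
Stream B = 45, -45, 45, -45, 45, -45, 45: alternating ±45.
Position 15 falls in stream A as its term 8, giving 123.
The 16th slot belongs to stream B; its 8th term is -45.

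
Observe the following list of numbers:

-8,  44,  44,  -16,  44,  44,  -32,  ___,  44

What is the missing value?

44

Reading positions in blocks of 3 reveals the pattern ABB — 2 tracks woven together.
Track A: -8, -16, -32 (geometric with ratio 2).
Track B: 44, 44, 44, 44, ?, 44 (constant 44).
Filling track B at index 5 by its rule yields 44.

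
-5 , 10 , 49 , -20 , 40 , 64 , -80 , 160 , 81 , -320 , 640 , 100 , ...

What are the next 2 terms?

The slot pattern repeats as AAB (period 3), so there are 2 interleaved tracks.
Subsequence A: -5, 10, -20, 40, -80, 160, -320, 640. Geometric, ×-2 each step.
Subsequence B: 49, 64, 81, 100. Consecutive squares n² from n = 7.
Term 13 comes from subsequence A (its 9th entry): -1280.
Position 14 falls in subsequence A as its term 10, giving 2560.

-1280, 2560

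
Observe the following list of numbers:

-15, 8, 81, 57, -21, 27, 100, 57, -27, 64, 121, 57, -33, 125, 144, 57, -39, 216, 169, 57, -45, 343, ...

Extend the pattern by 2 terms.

196, 57

Split by position mod 4 into 4 tracks.
Subsequence A: -15, -21, -27, -33, -39, -45. Arithmetic with common difference −6.
Subsequence B: 8, 27, 64, 125, 216, 343. Consecutive cubes n³ from n = 2.
Subsequence C: 81, 100, 121, 144, 169. The squares 9², 10², 11², ….
Subsequence D: 57, 57, 57, 57, 57. Always 57.
The 23rd slot belongs to subsequence C; its 6th term is 196.
Position 24 → subsequence D, term 6 = 57.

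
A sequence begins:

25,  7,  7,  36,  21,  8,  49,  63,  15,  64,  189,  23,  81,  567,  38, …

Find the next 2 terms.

Taking every 3rd term gives 3 separate tracks.
Track A: 25, 36, 49, 64, 81 (the squares 5², 6², 7², …).
Track B: 7, 21, 63, 189, 567 (geometric with ratio 3).
Track C: 7, 8, 15, 23, 38 (each term equals the sum of the previous two).
Position 16 → track A, term 6 = 100.
Position 17 → track B, term 6 = 1701.

100, 1701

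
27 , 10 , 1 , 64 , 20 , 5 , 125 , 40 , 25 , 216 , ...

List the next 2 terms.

Read the sequence 3 terms at a time; column i is its own pattern.
Track A: 27, 64, 125, 216 (consecutive cubes n³ from n = 3).
Track B: 10, 20, 40 (multiplying by 2 each time).
Track C: 1, 5, 25 (powers of 5).
Position 11 → track B, term 4 = 80.
Position 12 falls in track C as its term 4, giving 125.

80, 125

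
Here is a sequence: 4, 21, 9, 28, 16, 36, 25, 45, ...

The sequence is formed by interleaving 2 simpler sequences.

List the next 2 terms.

36, 55

Taking every 2nd term gives 2 separate tracks.
Track A: 4, 9, 16, 25 — perfect squares starting at 2².
Track B: 21, 28, 36, 45 — triangular numbers starting at T_6.
Position 9 → track A, term 5 = 36.
Position 10 falls in track B as its term 5, giving 55.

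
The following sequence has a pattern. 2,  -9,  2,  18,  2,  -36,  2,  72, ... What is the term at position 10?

-144

Taking every 2nd term gives 2 separate tracks.
Stream A is 2, 2, 2, 2, which is constant 2.
Stream B is -9, 18, -36, 72, which is a geometric progression (common ratio -2).
Position 10 falls in stream B as its term 5, giving -144.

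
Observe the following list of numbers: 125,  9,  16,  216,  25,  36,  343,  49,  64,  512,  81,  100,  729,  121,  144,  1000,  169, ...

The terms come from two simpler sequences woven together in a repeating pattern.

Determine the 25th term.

The slot pattern repeats as ABB (period 3), so there are 2 interleaved tracks.
Stream A: 125, 216, 343, 512, 729, 1000 (the cubes 5³, 6³, 7³, …).
Stream B: 9, 16, 25, 36, 49, 64, 81, 100, 121, 144, 169 (the squares 3², 4², 5², …).
Position 25 falls in stream A as its term 9, giving 2197.

2197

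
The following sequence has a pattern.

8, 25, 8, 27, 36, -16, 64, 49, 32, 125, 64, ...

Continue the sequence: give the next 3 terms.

-64, 216, 81

Split by position mod 3: positions 1, 4, 7, … form one track, and each other residue class forms its own.
Track A: 8, 27, 64, 125 — perfect cubes starting at 2³.
Track B: 25, 36, 49, 64 — consecutive squares n² from n = 5.
Track C: 8, -16, 32 — a geometric progression (common ratio -2).
Position 12 → track C, term 4 = -64.
Position 13 → track A, term 5 = 216.
Position 14 → track B, term 5 = 81.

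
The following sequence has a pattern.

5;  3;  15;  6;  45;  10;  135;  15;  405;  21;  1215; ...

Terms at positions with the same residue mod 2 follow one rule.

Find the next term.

28

Positions 1, 3, 5, … form one subsequence and positions 2, 4, 6, … form another.
Track A: 5, 15, 45, 135, 405, 1215. Geometric, ×3 each step.
Track B: 3, 6, 10, 15, 21. Triangular numbers starting at T_2.
Position 12 → track B, term 6 = 28.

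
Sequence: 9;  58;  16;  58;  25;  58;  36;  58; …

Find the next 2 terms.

Taking every 2nd term gives 2 separate tracks.
Track A = 9, 16, 25, 36: perfect squares starting at 3².
Track B = 58, 58, 58, 58: the constant sequence 58.
Position 9 falls in track A as its term 5, giving 49.
Term 10 comes from track B (its 5th entry): 58.

49, 58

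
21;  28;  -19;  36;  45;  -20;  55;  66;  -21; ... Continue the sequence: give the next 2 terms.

The slot pattern repeats as AAB (period 3), so there are 2 interleaved tracks.
Track A is 21, 28, 36, 45, 55, 66, which is the triangular numbers T_6, T_7, ….
Track B is -19, -20, -21, which is subtracting 1 each time.
Term 10 comes from track A (its 7th entry): 78.
The 11th slot belongs to track A; its 8th term is 91.

78, 91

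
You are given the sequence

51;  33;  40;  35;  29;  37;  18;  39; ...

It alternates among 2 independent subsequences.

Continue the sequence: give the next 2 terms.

7, 41

The terms cycle through 2 interleaved subsequences.
Stream A: 51, 40, 29, 18 — arithmetic with common difference −11.
Stream B: 33, 35, 37, 39 — linear: a_n = 31 + 2·n.
Term 9 comes from stream A (its 5th entry): 7.
The 10th slot belongs to stream B; its 5th term is 41.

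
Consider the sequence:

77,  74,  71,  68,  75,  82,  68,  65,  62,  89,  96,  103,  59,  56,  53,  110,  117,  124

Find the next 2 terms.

50, 47

Positions follow the repeating pattern AAABBB; grouping by letter gives 2 tracks.
Stream A is 77, 74, 71, 68, 65, 62, 59, 56, 53, which is subtracting 3 each time.
Stream B is 68, 75, 82, 89, 96, 103, 110, 117, 124, which is arithmetic, step +7.
Term 19 comes from stream A (its 10th entry): 50.
The 20th slot belongs to stream A; its 11th term is 47.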